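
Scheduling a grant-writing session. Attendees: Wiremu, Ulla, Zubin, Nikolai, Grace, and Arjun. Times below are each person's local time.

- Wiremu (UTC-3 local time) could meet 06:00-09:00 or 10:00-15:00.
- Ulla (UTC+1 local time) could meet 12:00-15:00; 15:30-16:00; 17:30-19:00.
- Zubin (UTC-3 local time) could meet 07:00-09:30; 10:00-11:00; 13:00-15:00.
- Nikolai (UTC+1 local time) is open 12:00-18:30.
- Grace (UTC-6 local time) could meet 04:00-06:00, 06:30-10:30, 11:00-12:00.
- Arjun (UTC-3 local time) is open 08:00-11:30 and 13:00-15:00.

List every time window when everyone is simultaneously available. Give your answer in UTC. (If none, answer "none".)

11:00-12:00, 13:00-14:00, 17:00-17:30

Wiremu in UTC: 09:00-12:00, 13:00-18:00 (add 3h to convert from UTC-3).
Ulla in UTC: 11:00-14:00, 14:30-15:00, 16:30-18:00 (subtract 1h to convert from UTC+1).
Zubin in UTC: 10:00-12:30, 13:00-14:00, 16:00-18:00 (add 3h to convert from UTC-3).
Nikolai in UTC: 11:00-17:30 (subtract 1h to convert from UTC+1).
Grace in UTC: 10:00-12:00, 12:30-16:30, 17:00-18:00 (add 6h to convert from UTC-6).
Arjun in UTC: 11:00-14:30, 16:00-18:00 (add 3h to convert from UTC-3).
Wiremu ∩ Ulla: 11:00-12:00, 13:00-14:00, 14:30-15:00, 16:30-18:00.
Wiremu ∩ Ulla ∩ Zubin: 11:00-12:00, 13:00-14:00, 16:30-18:00.
Wiremu ∩ Ulla ∩ Zubin ∩ Nikolai: 11:00-12:00, 13:00-14:00, 16:30-17:30.
Wiremu ∩ Ulla ∩ Zubin ∩ Nikolai ∩ Grace: 11:00-12:00, 13:00-14:00, 17:00-17:30.
Wiremu ∩ Ulla ∩ Zubin ∩ Nikolai ∩ Grace ∩ Arjun: 11:00-12:00, 13:00-14:00, 17:00-17:30.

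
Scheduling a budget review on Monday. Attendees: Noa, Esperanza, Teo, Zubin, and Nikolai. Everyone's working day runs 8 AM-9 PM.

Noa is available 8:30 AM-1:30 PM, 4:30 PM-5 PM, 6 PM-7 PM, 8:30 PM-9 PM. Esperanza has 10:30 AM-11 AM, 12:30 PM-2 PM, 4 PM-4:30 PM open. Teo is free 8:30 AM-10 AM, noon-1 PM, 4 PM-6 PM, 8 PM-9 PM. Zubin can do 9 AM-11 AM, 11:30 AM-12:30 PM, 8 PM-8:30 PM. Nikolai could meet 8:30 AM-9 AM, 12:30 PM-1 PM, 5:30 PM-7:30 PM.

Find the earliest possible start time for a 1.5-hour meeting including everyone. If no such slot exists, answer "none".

none

Noa ∩ Esperanza: 10:30-11:00, 12:30-13:30.
Noa ∩ Esperanza ∩ Teo: 12:30-13:00.
Noa ∩ Esperanza ∩ Teo ∩ Zubin: ∅.
Noa ∩ Esperanza ∩ Teo ∩ Zubin ∩ Nikolai: ∅.
There is no time when everyone is free.
No common window is at least 90 minutes long.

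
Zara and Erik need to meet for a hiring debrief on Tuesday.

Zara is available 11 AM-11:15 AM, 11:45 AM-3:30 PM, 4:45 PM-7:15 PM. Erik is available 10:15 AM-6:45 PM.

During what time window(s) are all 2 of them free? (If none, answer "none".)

Zara ∩ Erik: 11:00-11:15, 11:45-15:30, 16:45-18:45.

11:00-11:15, 11:45-15:30, 16:45-18:45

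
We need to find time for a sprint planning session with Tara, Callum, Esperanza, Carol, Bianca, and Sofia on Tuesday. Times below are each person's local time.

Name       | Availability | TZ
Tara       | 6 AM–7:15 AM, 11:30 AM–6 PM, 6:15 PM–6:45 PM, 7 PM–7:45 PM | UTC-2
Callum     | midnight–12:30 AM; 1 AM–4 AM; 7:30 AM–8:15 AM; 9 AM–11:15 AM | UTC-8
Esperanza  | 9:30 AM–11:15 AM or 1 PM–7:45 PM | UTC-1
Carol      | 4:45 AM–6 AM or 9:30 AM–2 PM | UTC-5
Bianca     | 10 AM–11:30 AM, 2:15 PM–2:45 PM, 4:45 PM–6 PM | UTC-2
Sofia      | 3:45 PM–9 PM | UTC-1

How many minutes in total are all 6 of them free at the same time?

15

Tara in UTC: 08:00-09:15, 13:30-20:00, 20:15-20:45, 21:00-21:45 (add 2h to convert from UTC-2).
Callum in UTC: 08:00-08:30, 09:00-12:00, 15:30-16:15, 17:00-19:15 (add 8h to convert from UTC-8).
Esperanza in UTC: 10:30-12:15, 14:00-20:45 (add 1h to convert from UTC-1).
Carol in UTC: 09:45-11:00, 14:30-19:00 (add 5h to convert from UTC-5).
Bianca in UTC: 12:00-13:30, 16:15-16:45, 18:45-20:00 (add 2h to convert from UTC-2).
Sofia in UTC: 16:45-22:00 (add 1h to convert from UTC-1).
Tara ∩ Callum: 08:00-08:30, 09:00-09:15, 15:30-16:15, 17:00-19:15.
Tara ∩ Callum ∩ Esperanza: 15:30-16:15, 17:00-19:15.
Tara ∩ Callum ∩ Esperanza ∩ Carol: 15:30-16:15, 17:00-19:00.
Tara ∩ Callum ∩ Esperanza ∩ Carol ∩ Bianca: 18:45-19:00.
Tara ∩ Callum ∩ Esperanza ∩ Carol ∩ Bianca ∩ Sofia: 18:45-19:00.
That's a single block of 15 minutes.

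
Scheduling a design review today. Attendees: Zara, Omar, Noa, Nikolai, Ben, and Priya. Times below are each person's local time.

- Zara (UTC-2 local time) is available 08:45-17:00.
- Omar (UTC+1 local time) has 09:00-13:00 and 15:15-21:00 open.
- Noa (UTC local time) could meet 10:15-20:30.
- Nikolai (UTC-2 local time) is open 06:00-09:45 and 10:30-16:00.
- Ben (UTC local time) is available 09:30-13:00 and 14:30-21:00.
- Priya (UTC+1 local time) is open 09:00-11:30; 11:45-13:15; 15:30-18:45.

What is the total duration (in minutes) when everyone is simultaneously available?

255

Zara in UTC: 10:45-19:00 (add 2h to convert from UTC-2).
Omar in UTC: 08:00-12:00, 14:15-20:00 (subtract 1h to convert from UTC+1).
Noa in UTC: 10:15-20:30.
Nikolai in UTC: 08:00-11:45, 12:30-18:00 (add 2h to convert from UTC-2).
Ben in UTC: 09:30-13:00, 14:30-21:00.
Priya in UTC: 08:00-10:30, 10:45-12:15, 14:30-17:45 (subtract 1h to convert from UTC+1).
Zara ∩ Omar: 10:45-12:00, 14:15-19:00.
Zara ∩ Omar ∩ Noa: 10:45-12:00, 14:15-19:00.
Zara ∩ Omar ∩ Noa ∩ Nikolai: 10:45-11:45, 14:15-18:00.
Zara ∩ Omar ∩ Noa ∩ Nikolai ∩ Ben: 10:45-11:45, 14:30-18:00.
Zara ∩ Omar ∩ Noa ∩ Nikolai ∩ Ben ∩ Priya: 10:45-11:45, 14:30-17:45.
Those are the intersection windows.
Summing the common windows: 60 + 195 = 255 minutes.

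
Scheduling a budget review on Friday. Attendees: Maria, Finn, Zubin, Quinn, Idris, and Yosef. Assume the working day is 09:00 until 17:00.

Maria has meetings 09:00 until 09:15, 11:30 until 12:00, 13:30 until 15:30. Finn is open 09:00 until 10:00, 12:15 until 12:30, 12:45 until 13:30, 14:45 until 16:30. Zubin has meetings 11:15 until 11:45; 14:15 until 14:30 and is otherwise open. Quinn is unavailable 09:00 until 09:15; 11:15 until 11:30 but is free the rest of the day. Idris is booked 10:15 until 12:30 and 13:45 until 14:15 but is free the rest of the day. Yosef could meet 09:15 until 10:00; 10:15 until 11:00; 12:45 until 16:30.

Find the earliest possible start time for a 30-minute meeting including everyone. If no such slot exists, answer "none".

Maria free: 09:15-11:30, 12:00-13:30, 15:30-17:00 (invert busy blocks within the working day).
Finn free: 09:00-10:00, 12:15-12:30, 12:45-13:30, 14:45-16:30.
Zubin free: 09:00-11:15, 11:45-14:15, 14:30-17:00 (invert busy blocks within the working day).
Quinn free: 09:15-11:15, 11:30-17:00 (invert busy blocks within the working day).
Idris free: 09:00-10:15, 12:30-13:45, 14:15-17:00 (invert busy blocks within the working day).
Yosef free: 09:15-10:00, 10:15-11:00, 12:45-16:30.
Maria ∩ Finn: 09:15-10:00, 12:15-12:30, 12:45-13:30, 15:30-16:30.
Maria ∩ Finn ∩ Zubin: 09:15-10:00, 12:15-12:30, 12:45-13:30, 15:30-16:30.
Maria ∩ Finn ∩ Zubin ∩ Quinn: 09:15-10:00, 12:15-12:30, 12:45-13:30, 15:30-16:30.
Maria ∩ Finn ∩ Zubin ∩ Quinn ∩ Idris: 09:15-10:00, 12:45-13:30, 15:30-16:30.
Maria ∩ Finn ∩ Zubin ∩ Quinn ∩ Idris ∩ Yosef: 09:15-10:00, 12:45-13:30, 15:30-16:30.
So the common availability across everyone is 09:15-10:00, 12:45-13:30, 15:30-16:30.
The first common window of at least 30 minutes is 09:15-10:00, so the earliest start is 09:15.

09:15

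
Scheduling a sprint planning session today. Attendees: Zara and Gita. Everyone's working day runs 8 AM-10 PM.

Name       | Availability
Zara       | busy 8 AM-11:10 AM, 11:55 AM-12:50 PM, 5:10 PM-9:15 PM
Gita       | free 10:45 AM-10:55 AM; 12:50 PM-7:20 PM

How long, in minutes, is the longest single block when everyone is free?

Zara free: 11:10-11:55, 12:50-17:10, 21:15-22:00 (invert busy blocks within the working day).
Gita free: 10:45-10:55, 12:50-19:20.
Zara ∩ Gita: 12:50-17:10.
So the common availability across everyone is 12:50-17:10.
The longest is 12:50-17:10 at 260 minutes.

260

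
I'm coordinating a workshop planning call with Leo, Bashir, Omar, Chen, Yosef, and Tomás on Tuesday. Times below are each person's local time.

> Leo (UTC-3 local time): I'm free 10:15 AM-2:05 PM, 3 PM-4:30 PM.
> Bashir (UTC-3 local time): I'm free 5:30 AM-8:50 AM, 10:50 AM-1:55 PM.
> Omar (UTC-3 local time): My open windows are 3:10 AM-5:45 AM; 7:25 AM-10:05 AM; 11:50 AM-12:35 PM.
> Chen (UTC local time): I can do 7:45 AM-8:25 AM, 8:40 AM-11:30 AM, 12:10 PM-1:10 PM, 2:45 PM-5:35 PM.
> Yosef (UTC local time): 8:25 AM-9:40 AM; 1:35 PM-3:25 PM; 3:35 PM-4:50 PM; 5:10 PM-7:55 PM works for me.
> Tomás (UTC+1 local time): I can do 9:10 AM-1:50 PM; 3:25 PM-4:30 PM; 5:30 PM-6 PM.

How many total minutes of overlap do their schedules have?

Leo in UTC: 13:15-17:05, 18:00-19:30 (add 3h to convert from UTC-3).
Bashir in UTC: 08:30-11:50, 13:50-16:55 (add 3h to convert from UTC-3).
Omar in UTC: 06:10-08:45, 10:25-13:05, 14:50-15:35 (add 3h to convert from UTC-3).
Chen in UTC: 07:45-08:25, 08:40-11:30, 12:10-13:10, 14:45-17:35.
Yosef in UTC: 08:25-09:40, 13:35-15:25, 15:35-16:50, 17:10-19:55.
Tomás in UTC: 08:10-12:50, 14:25-15:30, 16:30-17:00 (subtract 1h to convert from UTC+1).
Leo ∩ Bashir: 13:50-16:55.
Leo ∩ Bashir ∩ Omar: 14:50-15:35.
Leo ∩ Bashir ∩ Omar ∩ Chen: 14:50-15:35.
Leo ∩ Bashir ∩ Omar ∩ Chen ∩ Yosef: 14:50-15:25.
Leo ∩ Bashir ∩ Omar ∩ Chen ∩ Yosef ∩ Tomás: 14:50-15:25.
That's a single block of 35 minutes.

35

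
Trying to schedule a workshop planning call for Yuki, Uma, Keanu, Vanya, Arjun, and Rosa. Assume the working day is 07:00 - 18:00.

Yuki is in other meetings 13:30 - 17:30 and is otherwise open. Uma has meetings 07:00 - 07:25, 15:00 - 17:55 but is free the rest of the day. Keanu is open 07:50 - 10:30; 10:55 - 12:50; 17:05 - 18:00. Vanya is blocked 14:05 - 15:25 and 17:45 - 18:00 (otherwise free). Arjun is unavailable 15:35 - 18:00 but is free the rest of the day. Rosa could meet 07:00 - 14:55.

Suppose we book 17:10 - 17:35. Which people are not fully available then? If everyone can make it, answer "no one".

Arjun, Rosa, Uma, Yuki

Yuki free: 07:00-13:30, 17:30-18:00 (invert busy blocks within the working day).
Uma free: 07:25-15:00, 17:55-18:00 (invert busy blocks within the working day).
Keanu free: 07:50-10:30, 10:55-12:50, 17:05-18:00.
Vanya free: 07:00-14:05, 15:25-17:45 (invert busy blocks within the working day).
Arjun free: 07:00-15:35 (invert busy blocks within the working day).
Rosa free: 07:00-14:55.
Yuki: not fully free for 17:10-17:35. Uma: not fully free for 17:10-17:35. Keanu: free for 17:10-17:35. Vanya: free for 17:10-17:35. Arjun: not fully free for 17:10-17:35. Rosa: not fully free for 17:10-17:35.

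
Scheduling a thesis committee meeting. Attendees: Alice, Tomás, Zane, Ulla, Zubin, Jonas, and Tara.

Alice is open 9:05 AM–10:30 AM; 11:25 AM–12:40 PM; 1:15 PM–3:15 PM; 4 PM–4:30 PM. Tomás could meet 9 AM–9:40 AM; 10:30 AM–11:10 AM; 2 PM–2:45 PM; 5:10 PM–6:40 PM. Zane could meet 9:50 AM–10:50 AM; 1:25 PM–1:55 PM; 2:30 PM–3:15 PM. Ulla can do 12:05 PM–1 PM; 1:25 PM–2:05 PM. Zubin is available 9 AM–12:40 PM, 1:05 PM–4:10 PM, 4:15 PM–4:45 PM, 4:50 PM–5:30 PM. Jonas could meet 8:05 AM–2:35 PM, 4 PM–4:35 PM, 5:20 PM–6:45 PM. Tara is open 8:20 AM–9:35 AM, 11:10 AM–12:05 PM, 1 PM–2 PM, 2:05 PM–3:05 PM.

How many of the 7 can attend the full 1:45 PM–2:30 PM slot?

Alice, Zubin, and Jonas can make the full 13:45-14:30 slot — that's 3.

3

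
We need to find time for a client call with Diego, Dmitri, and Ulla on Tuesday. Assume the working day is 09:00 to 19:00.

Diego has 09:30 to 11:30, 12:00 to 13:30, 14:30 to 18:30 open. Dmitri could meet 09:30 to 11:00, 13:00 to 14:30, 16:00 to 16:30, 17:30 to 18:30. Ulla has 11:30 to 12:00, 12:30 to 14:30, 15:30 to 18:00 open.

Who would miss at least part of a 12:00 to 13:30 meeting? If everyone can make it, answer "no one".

Diego: free for 12:00-13:30. Dmitri: not fully free for 12:00-13:30. Ulla: not fully free for 12:00-13:30.

Dmitri, Ulla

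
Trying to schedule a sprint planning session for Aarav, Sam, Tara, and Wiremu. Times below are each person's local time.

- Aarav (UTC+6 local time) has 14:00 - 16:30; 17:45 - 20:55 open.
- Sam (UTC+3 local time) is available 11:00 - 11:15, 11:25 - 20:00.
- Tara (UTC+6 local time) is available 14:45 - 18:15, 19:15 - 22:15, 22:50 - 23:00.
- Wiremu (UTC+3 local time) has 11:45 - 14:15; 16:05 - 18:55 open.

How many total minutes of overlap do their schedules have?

205

Aarav in UTC: 08:00-10:30, 11:45-14:55 (subtract 6h to convert from UTC+6).
Sam in UTC: 08:00-08:15, 08:25-17:00 (subtract 3h to convert from UTC+3).
Tara in UTC: 08:45-12:15, 13:15-16:15, 16:50-17:00 (subtract 6h to convert from UTC+6).
Wiremu in UTC: 08:45-11:15, 13:05-15:55 (subtract 3h to convert from UTC+3).
Aarav ∩ Sam: 08:00-08:15, 08:25-10:30, 11:45-14:55.
Aarav ∩ Sam ∩ Tara: 08:45-10:30, 11:45-12:15, 13:15-14:55.
Aarav ∩ Sam ∩ Tara ∩ Wiremu: 08:45-10:30, 13:15-14:55.
Summing the common windows: 105 + 100 = 205 minutes.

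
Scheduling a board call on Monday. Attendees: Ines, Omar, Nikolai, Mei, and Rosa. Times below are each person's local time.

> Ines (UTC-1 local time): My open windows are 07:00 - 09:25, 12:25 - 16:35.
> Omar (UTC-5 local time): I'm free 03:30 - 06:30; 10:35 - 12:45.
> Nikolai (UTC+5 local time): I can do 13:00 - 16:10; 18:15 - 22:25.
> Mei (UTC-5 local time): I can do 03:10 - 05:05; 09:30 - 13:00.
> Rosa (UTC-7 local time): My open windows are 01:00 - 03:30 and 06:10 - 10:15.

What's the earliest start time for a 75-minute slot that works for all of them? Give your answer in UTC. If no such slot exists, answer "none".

Ines in UTC: 08:00-10:25, 13:25-17:35 (add 1h to convert from UTC-1).
Omar in UTC: 08:30-11:30, 15:35-17:45 (add 5h to convert from UTC-5).
Nikolai in UTC: 08:00-11:10, 13:15-17:25 (subtract 5h to convert from UTC+5).
Mei in UTC: 08:10-10:05, 14:30-18:00 (add 5h to convert from UTC-5).
Rosa in UTC: 08:00-10:30, 13:10-17:15 (add 7h to convert from UTC-7).
Ines ∩ Omar: 08:30-10:25, 15:35-17:35.
Ines ∩ Omar ∩ Nikolai: 08:30-10:25, 15:35-17:25.
Ines ∩ Omar ∩ Nikolai ∩ Mei: 08:30-10:05, 15:35-17:25.
Ines ∩ Omar ∩ Nikolai ∩ Mei ∩ Rosa: 08:30-10:05, 15:35-17:15.
The first common window of at least 75 minutes is 08:30-10:05, so the earliest start is 08:30.

08:30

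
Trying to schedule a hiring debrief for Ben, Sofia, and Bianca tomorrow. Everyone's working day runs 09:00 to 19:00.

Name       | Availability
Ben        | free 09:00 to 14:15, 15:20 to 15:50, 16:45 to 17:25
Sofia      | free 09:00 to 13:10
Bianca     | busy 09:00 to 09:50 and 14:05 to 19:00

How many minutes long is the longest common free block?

200

Ben free: 09:00-14:15, 15:20-15:50, 16:45-17:25.
Sofia free: 09:00-13:10.
Bianca free: 09:50-14:05 (invert busy blocks within the working day).
Ben ∩ Sofia: 09:00-13:10.
Ben ∩ Sofia ∩ Bianca: 09:50-13:10.
The longest is 09:50-13:10 at 200 minutes.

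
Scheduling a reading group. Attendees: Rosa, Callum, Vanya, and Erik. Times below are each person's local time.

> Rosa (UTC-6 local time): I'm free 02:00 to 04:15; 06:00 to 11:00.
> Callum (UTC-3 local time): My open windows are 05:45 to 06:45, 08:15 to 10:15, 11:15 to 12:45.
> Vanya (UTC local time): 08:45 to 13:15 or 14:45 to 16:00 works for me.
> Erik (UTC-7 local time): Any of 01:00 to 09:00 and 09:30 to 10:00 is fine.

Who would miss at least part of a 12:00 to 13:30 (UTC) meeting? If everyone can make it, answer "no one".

Rosa in UTC: 08:00-10:15, 12:00-17:00 (add 6h to convert from UTC-6).
Callum in UTC: 08:45-09:45, 11:15-13:15, 14:15-15:45 (add 3h to convert from UTC-3).
Vanya in UTC: 08:45-13:15, 14:45-16:00.
Erik in UTC: 08:00-16:00, 16:30-17:00 (add 7h to convert from UTC-7).
Rosa: free for 12:00-13:30. Callum: not fully free for 12:00-13:30. Vanya: not fully free for 12:00-13:30. Erik: free for 12:00-13:30.

Callum, Vanya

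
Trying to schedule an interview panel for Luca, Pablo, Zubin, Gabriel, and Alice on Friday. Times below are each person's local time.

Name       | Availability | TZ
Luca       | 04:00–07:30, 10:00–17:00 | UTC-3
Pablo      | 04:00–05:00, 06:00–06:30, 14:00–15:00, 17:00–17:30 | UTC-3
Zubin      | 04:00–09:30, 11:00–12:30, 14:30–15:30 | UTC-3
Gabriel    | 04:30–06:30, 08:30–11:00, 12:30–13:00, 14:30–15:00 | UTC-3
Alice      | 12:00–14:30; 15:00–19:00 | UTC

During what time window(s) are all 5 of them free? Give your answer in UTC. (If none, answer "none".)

Luca in UTC: 07:00-10:30, 13:00-20:00 (add 3h to convert from UTC-3).
Pablo in UTC: 07:00-08:00, 09:00-09:30, 17:00-18:00, 20:00-20:30 (add 3h to convert from UTC-3).
Zubin in UTC: 07:00-12:30, 14:00-15:30, 17:30-18:30 (add 3h to convert from UTC-3).
Gabriel in UTC: 07:30-09:30, 11:30-14:00, 15:30-16:00, 17:30-18:00 (add 3h to convert from UTC-3).
Alice in UTC: 12:00-14:30, 15:00-19:00.
Luca ∩ Pablo: 07:00-08:00, 09:00-09:30, 17:00-18:00.
Luca ∩ Pablo ∩ Zubin: 07:00-08:00, 09:00-09:30, 17:30-18:00.
Luca ∩ Pablo ∩ Zubin ∩ Gabriel: 07:30-08:00, 09:00-09:30, 17:30-18:00.
Luca ∩ Pablo ∩ Zubin ∩ Gabriel ∩ Alice: 17:30-18:00.

17:30-18:00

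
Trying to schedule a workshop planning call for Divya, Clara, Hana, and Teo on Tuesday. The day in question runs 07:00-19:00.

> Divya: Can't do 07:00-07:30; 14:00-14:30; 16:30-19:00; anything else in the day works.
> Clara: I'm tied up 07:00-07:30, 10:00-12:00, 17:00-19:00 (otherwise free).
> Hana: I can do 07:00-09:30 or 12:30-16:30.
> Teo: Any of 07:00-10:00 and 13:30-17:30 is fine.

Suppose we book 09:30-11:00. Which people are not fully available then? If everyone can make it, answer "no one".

Clara, Hana, Teo

Divya free: 07:30-14:00, 14:30-16:30 (invert busy blocks within the working day).
Clara free: 07:30-10:00, 12:00-17:00 (invert busy blocks within the working day).
Hana free: 07:00-09:30, 12:30-16:30.
Teo free: 07:00-10:00, 13:30-17:30.
Divya: free for 09:30-11:00. Clara: not fully free for 09:30-11:00. Hana: not fully free for 09:30-11:00. Teo: not fully free for 09:30-11:00.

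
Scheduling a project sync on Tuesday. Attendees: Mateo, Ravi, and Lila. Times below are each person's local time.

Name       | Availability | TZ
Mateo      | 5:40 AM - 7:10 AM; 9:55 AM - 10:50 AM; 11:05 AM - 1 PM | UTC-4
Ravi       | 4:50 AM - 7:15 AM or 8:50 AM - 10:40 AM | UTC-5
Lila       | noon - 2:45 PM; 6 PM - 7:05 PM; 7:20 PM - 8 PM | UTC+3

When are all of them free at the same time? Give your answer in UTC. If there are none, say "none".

Mateo in UTC: 09:40-11:10, 13:55-14:50, 15:05-17:00 (add 4h to convert from UTC-4).
Ravi in UTC: 09:50-12:15, 13:50-15:40 (add 5h to convert from UTC-5).
Lila in UTC: 09:00-11:45, 15:00-16:05, 16:20-17:00 (subtract 3h to convert from UTC+3).
Mateo ∩ Ravi: 09:50-11:10, 13:55-14:50, 15:05-15:40.
Mateo ∩ Ravi ∩ Lila: 09:50-11:10, 15:05-15:40.
So the common availability across everyone is 09:50-11:10, 15:05-15:40.

09:50-11:10, 15:05-15:40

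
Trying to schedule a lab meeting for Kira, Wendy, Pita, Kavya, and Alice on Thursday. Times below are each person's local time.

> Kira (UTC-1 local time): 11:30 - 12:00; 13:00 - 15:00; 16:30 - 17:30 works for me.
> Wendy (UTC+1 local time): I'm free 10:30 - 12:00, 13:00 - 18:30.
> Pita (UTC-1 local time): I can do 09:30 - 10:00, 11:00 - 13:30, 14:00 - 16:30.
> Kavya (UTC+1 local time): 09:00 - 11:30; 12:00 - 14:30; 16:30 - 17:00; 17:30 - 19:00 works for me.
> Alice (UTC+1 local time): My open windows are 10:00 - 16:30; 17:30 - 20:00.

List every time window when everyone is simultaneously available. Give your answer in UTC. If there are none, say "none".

Kira in UTC: 12:30-13:00, 14:00-16:00, 17:30-18:30 (add 1h to convert from UTC-1).
Wendy in UTC: 09:30-11:00, 12:00-17:30 (subtract 1h to convert from UTC+1).
Pita in UTC: 10:30-11:00, 12:00-14:30, 15:00-17:30 (add 1h to convert from UTC-1).
Kavya in UTC: 08:00-10:30, 11:00-13:30, 15:30-16:00, 16:30-18:00 (subtract 1h to convert from UTC+1).
Alice in UTC: 09:00-15:30, 16:30-19:00 (subtract 1h to convert from UTC+1).
Kira ∩ Wendy: 12:30-13:00, 14:00-16:00.
Kira ∩ Wendy ∩ Pita: 12:30-13:00, 14:00-14:30, 15:00-16:00.
Kira ∩ Wendy ∩ Pita ∩ Kavya: 12:30-13:00, 15:30-16:00.
Kira ∩ Wendy ∩ Pita ∩ Kavya ∩ Alice: 12:30-13:00.

12:30-13:00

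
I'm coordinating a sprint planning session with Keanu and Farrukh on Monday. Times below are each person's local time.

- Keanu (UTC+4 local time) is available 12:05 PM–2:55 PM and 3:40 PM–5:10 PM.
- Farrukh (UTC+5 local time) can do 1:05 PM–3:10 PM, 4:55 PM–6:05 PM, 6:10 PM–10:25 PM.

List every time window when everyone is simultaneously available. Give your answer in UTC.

Keanu in UTC: 08:05-10:55, 11:40-13:10 (subtract 4h to convert from UTC+4).
Farrukh in UTC: 08:05-10:10, 11:55-13:05, 13:10-17:25 (subtract 5h to convert from UTC+5).
Keanu ∩ Farrukh: 08:05-10:10, 11:55-13:05.
Those are the intersection windows.

08:05-10:10, 11:55-13:05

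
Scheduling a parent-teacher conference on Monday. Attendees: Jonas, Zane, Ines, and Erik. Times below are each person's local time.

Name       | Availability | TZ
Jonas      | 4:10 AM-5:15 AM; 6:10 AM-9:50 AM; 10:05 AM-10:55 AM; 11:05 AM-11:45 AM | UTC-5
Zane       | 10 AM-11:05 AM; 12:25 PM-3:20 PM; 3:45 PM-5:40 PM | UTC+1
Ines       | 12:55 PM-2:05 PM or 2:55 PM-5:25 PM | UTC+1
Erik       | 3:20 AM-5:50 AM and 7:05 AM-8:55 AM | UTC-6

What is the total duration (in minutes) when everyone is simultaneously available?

Jonas in UTC: 09:10-10:15, 11:10-14:50, 15:05-15:55, 16:05-16:45 (add 5h to convert from UTC-5).
Zane in UTC: 09:00-10:05, 11:25-14:20, 14:45-16:40 (subtract 1h to convert from UTC+1).
Ines in UTC: 11:55-13:05, 13:55-16:25 (subtract 1h to convert from UTC+1).
Erik in UTC: 09:20-11:50, 13:05-14:55 (add 6h to convert from UTC-6).
Jonas ∩ Zane: 09:10-10:05, 11:25-14:20, 14:45-14:50, 15:05-15:55, 16:05-16:40.
Jonas ∩ Zane ∩ Ines: 11:55-13:05, 13:55-14:20, 14:45-14:50, 15:05-15:55, 16:05-16:25.
Jonas ∩ Zane ∩ Ines ∩ Erik: 13:55-14:20, 14:45-14:50.
So the common availability across everyone is 13:55-14:20, 14:45-14:50.
Summing the common windows: 25 + 5 = 30 minutes.

30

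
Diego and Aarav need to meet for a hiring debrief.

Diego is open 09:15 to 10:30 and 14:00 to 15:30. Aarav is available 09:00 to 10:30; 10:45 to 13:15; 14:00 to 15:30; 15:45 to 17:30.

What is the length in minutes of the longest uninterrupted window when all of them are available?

90

Diego ∩ Aarav: 09:15-10:30, 14:00-15:30.
The longest is 14:00-15:30 at 90 minutes.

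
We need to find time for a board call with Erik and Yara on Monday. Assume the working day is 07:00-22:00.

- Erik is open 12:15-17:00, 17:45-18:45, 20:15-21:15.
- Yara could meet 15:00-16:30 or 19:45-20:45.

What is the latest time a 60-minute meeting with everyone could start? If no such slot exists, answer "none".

Erik ∩ Yara: 15:00-16:30, 20:15-20:45.
Those are the intersection windows.
The last common window of at least 60 minutes is 15:00-16:30; a 60-minute meeting can start as late as 15:30 and still end by 16:30.

15:30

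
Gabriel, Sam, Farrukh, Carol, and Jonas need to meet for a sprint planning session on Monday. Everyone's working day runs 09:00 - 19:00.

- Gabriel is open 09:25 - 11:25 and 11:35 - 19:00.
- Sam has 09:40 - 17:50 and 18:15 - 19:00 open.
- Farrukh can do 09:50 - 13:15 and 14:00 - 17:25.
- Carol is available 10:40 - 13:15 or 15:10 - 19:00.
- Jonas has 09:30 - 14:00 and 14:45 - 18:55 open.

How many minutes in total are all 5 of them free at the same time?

280

Gabriel ∩ Sam: 09:40-11:25, 11:35-17:50, 18:15-19:00.
Gabriel ∩ Sam ∩ Farrukh: 09:50-11:25, 11:35-13:15, 14:00-17:25.
Gabriel ∩ Sam ∩ Farrukh ∩ Carol: 10:40-11:25, 11:35-13:15, 15:10-17:25.
Gabriel ∩ Sam ∩ Farrukh ∩ Carol ∩ Jonas: 10:40-11:25, 11:35-13:15, 15:10-17:25.
Summing the common windows: 45 + 100 + 135 = 280 minutes.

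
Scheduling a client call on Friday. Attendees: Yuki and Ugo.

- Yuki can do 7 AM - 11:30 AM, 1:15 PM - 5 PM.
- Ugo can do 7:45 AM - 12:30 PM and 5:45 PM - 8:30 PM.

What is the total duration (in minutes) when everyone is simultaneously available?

Yuki ∩ Ugo: 07:45-11:30.
Those are the intersection windows.
That's a single block of 225 minutes.

225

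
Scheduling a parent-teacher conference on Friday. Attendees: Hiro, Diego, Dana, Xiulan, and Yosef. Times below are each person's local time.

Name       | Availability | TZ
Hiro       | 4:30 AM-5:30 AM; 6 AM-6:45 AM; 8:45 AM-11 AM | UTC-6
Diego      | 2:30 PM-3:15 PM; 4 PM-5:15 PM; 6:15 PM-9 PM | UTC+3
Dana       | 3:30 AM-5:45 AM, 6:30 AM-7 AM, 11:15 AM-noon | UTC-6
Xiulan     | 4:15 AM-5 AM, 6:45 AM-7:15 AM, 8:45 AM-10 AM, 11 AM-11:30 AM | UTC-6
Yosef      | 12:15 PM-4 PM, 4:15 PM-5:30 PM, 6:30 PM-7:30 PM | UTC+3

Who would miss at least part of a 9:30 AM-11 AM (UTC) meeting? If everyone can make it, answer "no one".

Hiro in UTC: 10:30-11:30, 12:00-12:45, 14:45-17:00 (add 6h to convert from UTC-6).
Diego in UTC: 11:30-12:15, 13:00-14:15, 15:15-18:00 (subtract 3h to convert from UTC+3).
Dana in UTC: 09:30-11:45, 12:30-13:00, 17:15-18:00 (add 6h to convert from UTC-6).
Xiulan in UTC: 10:15-11:00, 12:45-13:15, 14:45-16:00, 17:00-17:30 (add 6h to convert from UTC-6).
Yosef in UTC: 09:15-13:00, 13:15-14:30, 15:30-16:30 (subtract 3h to convert from UTC+3).
Hiro: not fully free for 09:30-11:00. Diego: not fully free for 09:30-11:00. Dana: free for 09:30-11:00. Xiulan: not fully free for 09:30-11:00. Yosef: free for 09:30-11:00.

Diego, Hiro, Xiulan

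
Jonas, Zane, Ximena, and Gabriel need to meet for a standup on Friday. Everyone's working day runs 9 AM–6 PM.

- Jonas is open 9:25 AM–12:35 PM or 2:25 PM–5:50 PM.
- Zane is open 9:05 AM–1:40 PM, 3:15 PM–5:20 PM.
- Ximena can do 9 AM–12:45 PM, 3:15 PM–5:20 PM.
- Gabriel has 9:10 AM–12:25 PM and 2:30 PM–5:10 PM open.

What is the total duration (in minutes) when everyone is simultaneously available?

295

Jonas ∩ Zane: 09:25-12:35, 15:15-17:20.
Jonas ∩ Zane ∩ Ximena: 09:25-12:35, 15:15-17:20.
Jonas ∩ Zane ∩ Ximena ∩ Gabriel: 09:25-12:25, 15:15-17:10.
So the common availability across everyone is 09:25-12:25, 15:15-17:10.
Summing the common windows: 180 + 115 = 295 minutes.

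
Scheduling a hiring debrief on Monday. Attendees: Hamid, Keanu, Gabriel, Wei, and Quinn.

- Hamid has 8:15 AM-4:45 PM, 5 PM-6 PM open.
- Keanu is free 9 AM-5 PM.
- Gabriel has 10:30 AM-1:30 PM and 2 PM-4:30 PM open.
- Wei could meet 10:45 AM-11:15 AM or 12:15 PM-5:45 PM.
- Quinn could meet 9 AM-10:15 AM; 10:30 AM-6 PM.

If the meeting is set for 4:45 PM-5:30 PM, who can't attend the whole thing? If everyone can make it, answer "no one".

Gabriel, Hamid, Keanu

Hamid: not fully free for 16:45-17:30. Keanu: not fully free for 16:45-17:30. Gabriel: not fully free for 16:45-17:30. Wei: free for 16:45-17:30. Quinn: free for 16:45-17:30.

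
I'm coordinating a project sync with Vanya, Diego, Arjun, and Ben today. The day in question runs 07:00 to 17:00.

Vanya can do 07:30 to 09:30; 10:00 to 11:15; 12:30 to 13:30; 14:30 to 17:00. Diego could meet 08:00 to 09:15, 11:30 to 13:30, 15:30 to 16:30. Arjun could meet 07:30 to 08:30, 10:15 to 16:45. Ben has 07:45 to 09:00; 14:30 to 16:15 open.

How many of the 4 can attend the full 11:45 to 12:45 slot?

2

Diego and Arjun can make the full 11:45-12:45 slot — that's 2.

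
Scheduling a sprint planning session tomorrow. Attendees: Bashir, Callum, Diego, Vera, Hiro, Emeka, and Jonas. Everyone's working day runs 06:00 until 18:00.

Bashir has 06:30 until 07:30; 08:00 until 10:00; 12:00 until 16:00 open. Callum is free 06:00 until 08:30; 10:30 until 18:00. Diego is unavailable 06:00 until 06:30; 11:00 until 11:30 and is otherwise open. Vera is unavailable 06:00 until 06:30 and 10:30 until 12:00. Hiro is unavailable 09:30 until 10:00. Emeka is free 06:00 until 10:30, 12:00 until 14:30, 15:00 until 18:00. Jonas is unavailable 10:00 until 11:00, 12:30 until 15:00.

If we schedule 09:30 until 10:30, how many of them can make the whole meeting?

Bashir free: 06:30-07:30, 08:00-10:00, 12:00-16:00.
Callum free: 06:00-08:30, 10:30-18:00.
Diego free: 06:30-11:00, 11:30-18:00 (invert busy blocks within the working day).
Vera free: 06:30-10:30, 12:00-18:00 (invert busy blocks within the working day).
Hiro free: 06:00-09:30, 10:00-18:00 (invert busy blocks within the working day).
Emeka free: 06:00-10:30, 12:00-14:30, 15:00-18:00.
Jonas free: 06:00-10:00, 11:00-12:30, 15:00-18:00 (invert busy blocks within the working day).
Diego, Vera, and Emeka can make the full 09:30-10:30 slot — that's 3.

3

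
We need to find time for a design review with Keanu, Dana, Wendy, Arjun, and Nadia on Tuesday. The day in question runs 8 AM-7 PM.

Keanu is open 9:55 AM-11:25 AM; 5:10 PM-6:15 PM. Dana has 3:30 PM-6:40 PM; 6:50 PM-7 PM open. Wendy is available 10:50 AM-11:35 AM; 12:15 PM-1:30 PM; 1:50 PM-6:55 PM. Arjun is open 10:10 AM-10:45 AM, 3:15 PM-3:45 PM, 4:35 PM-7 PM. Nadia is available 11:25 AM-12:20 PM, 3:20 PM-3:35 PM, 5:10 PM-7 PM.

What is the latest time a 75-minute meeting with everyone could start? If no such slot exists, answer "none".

none

Keanu ∩ Dana: 17:10-18:15.
Keanu ∩ Dana ∩ Wendy: 17:10-18:15.
Keanu ∩ Dana ∩ Wendy ∩ Arjun: 17:10-18:15.
Keanu ∩ Dana ∩ Wendy ∩ Arjun ∩ Nadia: 17:10-18:15.
No common window is at least 75 minutes long.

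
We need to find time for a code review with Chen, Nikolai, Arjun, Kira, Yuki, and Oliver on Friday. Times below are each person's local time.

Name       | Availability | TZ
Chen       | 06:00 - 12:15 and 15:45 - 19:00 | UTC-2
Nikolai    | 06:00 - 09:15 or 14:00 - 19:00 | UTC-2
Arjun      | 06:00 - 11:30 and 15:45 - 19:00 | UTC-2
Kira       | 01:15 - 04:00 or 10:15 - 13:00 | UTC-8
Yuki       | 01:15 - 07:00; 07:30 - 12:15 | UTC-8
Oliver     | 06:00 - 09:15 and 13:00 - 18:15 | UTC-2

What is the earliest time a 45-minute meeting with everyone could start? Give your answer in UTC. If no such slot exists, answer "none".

Chen in UTC: 08:00-14:15, 17:45-21:00 (add 2h to convert from UTC-2).
Nikolai in UTC: 08:00-11:15, 16:00-21:00 (add 2h to convert from UTC-2).
Arjun in UTC: 08:00-13:30, 17:45-21:00 (add 2h to convert from UTC-2).
Kira in UTC: 09:15-12:00, 18:15-21:00 (add 8h to convert from UTC-8).
Yuki in UTC: 09:15-15:00, 15:30-20:15 (add 8h to convert from UTC-8).
Oliver in UTC: 08:00-11:15, 15:00-20:15 (add 2h to convert from UTC-2).
Chen ∩ Nikolai: 08:00-11:15, 17:45-21:00.
Chen ∩ Nikolai ∩ Arjun: 08:00-11:15, 17:45-21:00.
Chen ∩ Nikolai ∩ Arjun ∩ Kira: 09:15-11:15, 18:15-21:00.
Chen ∩ Nikolai ∩ Arjun ∩ Kira ∩ Yuki: 09:15-11:15, 18:15-20:15.
Chen ∩ Nikolai ∩ Arjun ∩ Kira ∩ Yuki ∩ Oliver: 09:15-11:15, 18:15-20:15.
The first common window of at least 45 minutes is 09:15-11:15, so the earliest start is 09:15.

09:15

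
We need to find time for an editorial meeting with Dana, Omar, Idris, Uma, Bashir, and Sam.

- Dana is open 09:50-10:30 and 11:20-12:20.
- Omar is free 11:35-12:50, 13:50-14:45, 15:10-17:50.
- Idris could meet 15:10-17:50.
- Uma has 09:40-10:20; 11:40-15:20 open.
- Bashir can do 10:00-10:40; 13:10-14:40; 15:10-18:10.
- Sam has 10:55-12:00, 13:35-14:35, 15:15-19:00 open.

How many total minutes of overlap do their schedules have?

Dana ∩ Omar: 11:35-12:20.
Dana ∩ Omar ∩ Idris: ∅.
Dana ∩ Omar ∩ Idris ∩ Uma: ∅.
Dana ∩ Omar ∩ Idris ∩ Uma ∩ Bashir: ∅.
Dana ∩ Omar ∩ Idris ∩ Uma ∩ Bashir ∩ Sam: ∅.
There is no time when everyone is free.
There is no common window, so the total is 0 minutes.

0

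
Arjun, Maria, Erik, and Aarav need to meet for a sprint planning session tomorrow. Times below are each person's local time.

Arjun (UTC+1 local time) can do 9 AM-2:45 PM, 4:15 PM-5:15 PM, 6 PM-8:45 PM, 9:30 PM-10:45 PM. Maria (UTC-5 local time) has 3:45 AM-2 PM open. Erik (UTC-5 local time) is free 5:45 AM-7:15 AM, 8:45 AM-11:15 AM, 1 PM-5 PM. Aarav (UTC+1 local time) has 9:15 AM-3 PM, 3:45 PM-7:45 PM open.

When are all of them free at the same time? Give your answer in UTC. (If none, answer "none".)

10:45-12:15, 15:15-16:15, 18:00-18:45

Arjun in UTC: 08:00-13:45, 15:15-16:15, 17:00-19:45, 20:30-21:45 (subtract 1h to convert from UTC+1).
Maria in UTC: 08:45-19:00 (add 5h to convert from UTC-5).
Erik in UTC: 10:45-12:15, 13:45-16:15, 18:00-22:00 (add 5h to convert from UTC-5).
Aarav in UTC: 08:15-14:00, 14:45-18:45 (subtract 1h to convert from UTC+1).
Arjun ∩ Maria: 08:45-13:45, 15:15-16:15, 17:00-19:00.
Arjun ∩ Maria ∩ Erik: 10:45-12:15, 15:15-16:15, 18:00-19:00.
Arjun ∩ Maria ∩ Erik ∩ Aarav: 10:45-12:15, 15:15-16:15, 18:00-18:45.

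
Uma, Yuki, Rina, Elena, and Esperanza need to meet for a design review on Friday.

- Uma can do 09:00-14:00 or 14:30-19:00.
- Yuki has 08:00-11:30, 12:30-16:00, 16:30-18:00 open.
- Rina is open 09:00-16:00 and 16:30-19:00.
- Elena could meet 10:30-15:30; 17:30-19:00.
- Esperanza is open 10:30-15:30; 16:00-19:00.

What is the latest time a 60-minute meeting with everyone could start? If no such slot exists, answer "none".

Uma ∩ Yuki: 09:00-11:30, 12:30-14:00, 14:30-16:00, 16:30-18:00.
Uma ∩ Yuki ∩ Rina: 09:00-11:30, 12:30-14:00, 14:30-16:00, 16:30-18:00.
Uma ∩ Yuki ∩ Rina ∩ Elena: 10:30-11:30, 12:30-14:00, 14:30-15:30, 17:30-18:00.
Uma ∩ Yuki ∩ Rina ∩ Elena ∩ Esperanza: 10:30-11:30, 12:30-14:00, 14:30-15:30, 17:30-18:00.
So the common availability across everyone is 10:30-11:30, 12:30-14:00, 14:30-15:30, 17:30-18:00.
The last common window of at least 60 minutes is 14:30-15:30; a 60-minute meeting can start as late as 14:30 and still end by 15:30.

14:30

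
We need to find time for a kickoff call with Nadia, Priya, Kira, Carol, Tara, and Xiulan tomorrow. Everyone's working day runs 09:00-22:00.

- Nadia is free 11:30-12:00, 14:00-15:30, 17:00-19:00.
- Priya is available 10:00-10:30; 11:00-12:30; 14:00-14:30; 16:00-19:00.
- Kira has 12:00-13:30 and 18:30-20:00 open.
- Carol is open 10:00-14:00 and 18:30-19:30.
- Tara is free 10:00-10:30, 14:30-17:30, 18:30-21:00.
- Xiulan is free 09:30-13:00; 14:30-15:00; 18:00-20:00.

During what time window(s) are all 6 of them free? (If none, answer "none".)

Nadia ∩ Priya: 11:30-12:00, 14:00-14:30, 17:00-19:00.
Nadia ∩ Priya ∩ Kira: 18:30-19:00.
Nadia ∩ Priya ∩ Kira ∩ Carol: 18:30-19:00.
Nadia ∩ Priya ∩ Kira ∩ Carol ∩ Tara: 18:30-19:00.
Nadia ∩ Priya ∩ Kira ∩ Carol ∩ Tara ∩ Xiulan: 18:30-19:00.
Those are the intersection windows.

18:30-19:00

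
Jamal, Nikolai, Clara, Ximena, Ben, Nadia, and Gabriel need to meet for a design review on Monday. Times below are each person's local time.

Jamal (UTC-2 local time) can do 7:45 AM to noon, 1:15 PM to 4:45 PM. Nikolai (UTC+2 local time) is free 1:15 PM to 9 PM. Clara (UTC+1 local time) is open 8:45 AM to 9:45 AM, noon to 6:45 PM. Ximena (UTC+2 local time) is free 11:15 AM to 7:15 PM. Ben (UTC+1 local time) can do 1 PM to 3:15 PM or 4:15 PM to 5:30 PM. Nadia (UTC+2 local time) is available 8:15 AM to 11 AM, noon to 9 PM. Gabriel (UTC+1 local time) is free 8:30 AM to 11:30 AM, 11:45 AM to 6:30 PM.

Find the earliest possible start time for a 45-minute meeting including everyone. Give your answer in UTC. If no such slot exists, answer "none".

12:00

Jamal in UTC: 09:45-14:00, 15:15-18:45 (add 2h to convert from UTC-2).
Nikolai in UTC: 11:15-19:00 (subtract 2h to convert from UTC+2).
Clara in UTC: 07:45-08:45, 11:00-17:45 (subtract 1h to convert from UTC+1).
Ximena in UTC: 09:15-17:15 (subtract 2h to convert from UTC+2).
Ben in UTC: 12:00-14:15, 15:15-16:30 (subtract 1h to convert from UTC+1).
Nadia in UTC: 06:15-09:00, 10:00-19:00 (subtract 2h to convert from UTC+2).
Gabriel in UTC: 07:30-10:30, 10:45-17:30 (subtract 1h to convert from UTC+1).
Jamal ∩ Nikolai: 11:15-14:00, 15:15-18:45.
Jamal ∩ Nikolai ∩ Clara: 11:15-14:00, 15:15-17:45.
Jamal ∩ Nikolai ∩ Clara ∩ Ximena: 11:15-14:00, 15:15-17:15.
Jamal ∩ Nikolai ∩ Clara ∩ Ximena ∩ Ben: 12:00-14:00, 15:15-16:30.
Jamal ∩ Nikolai ∩ Clara ∩ Ximena ∩ Ben ∩ Nadia: 12:00-14:00, 15:15-16:30.
Jamal ∩ Nikolai ∩ Clara ∩ Ximena ∩ Ben ∩ Nadia ∩ Gabriel: 12:00-14:00, 15:15-16:30.
The first common window of at least 45 minutes is 12:00-14:00, so the earliest start is 12:00.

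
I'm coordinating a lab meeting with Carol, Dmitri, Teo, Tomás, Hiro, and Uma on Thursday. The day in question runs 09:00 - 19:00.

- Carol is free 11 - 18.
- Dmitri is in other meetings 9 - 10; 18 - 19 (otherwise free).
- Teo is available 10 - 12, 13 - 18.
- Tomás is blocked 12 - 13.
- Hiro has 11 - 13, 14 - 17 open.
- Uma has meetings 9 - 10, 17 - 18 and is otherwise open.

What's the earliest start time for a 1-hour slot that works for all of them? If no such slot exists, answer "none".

Carol free: 11:00-18:00.
Dmitri free: 10:00-18:00 (invert busy blocks within the working day).
Teo free: 10:00-12:00, 13:00-18:00.
Tomás free: 09:00-12:00, 13:00-19:00 (invert busy blocks within the working day).
Hiro free: 11:00-13:00, 14:00-17:00.
Uma free: 10:00-17:00, 18:00-19:00 (invert busy blocks within the working day).
Carol ∩ Dmitri: 11:00-18:00.
Carol ∩ Dmitri ∩ Teo: 11:00-12:00, 13:00-18:00.
Carol ∩ Dmitri ∩ Teo ∩ Tomás: 11:00-12:00, 13:00-18:00.
Carol ∩ Dmitri ∩ Teo ∩ Tomás ∩ Hiro: 11:00-12:00, 14:00-17:00.
Carol ∩ Dmitri ∩ Teo ∩ Tomás ∩ Hiro ∩ Uma: 11:00-12:00, 14:00-17:00.
The first common window of at least 60 minutes is 11:00-12:00, so the earliest start is 11:00.

11:00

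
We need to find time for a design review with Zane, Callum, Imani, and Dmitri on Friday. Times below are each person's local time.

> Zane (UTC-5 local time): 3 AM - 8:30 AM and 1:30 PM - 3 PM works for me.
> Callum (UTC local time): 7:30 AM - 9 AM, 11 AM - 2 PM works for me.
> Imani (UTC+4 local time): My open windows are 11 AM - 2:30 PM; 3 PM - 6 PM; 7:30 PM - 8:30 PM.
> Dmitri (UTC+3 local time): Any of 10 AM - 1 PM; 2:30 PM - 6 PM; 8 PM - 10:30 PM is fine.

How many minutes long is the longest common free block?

120

Zane in UTC: 08:00-13:30, 18:30-20:00 (add 5h to convert from UTC-5).
Callum in UTC: 07:30-09:00, 11:00-14:00.
Imani in UTC: 07:00-10:30, 11:00-14:00, 15:30-16:30 (subtract 4h to convert from UTC+4).
Dmitri in UTC: 07:00-10:00, 11:30-15:00, 17:00-19:30 (subtract 3h to convert from UTC+3).
Zane ∩ Callum: 08:00-09:00, 11:00-13:30.
Zane ∩ Callum ∩ Imani: 08:00-09:00, 11:00-13:30.
Zane ∩ Callum ∩ Imani ∩ Dmitri: 08:00-09:00, 11:30-13:30.
Those are the intersection windows.
The longest is 11:30-13:30 at 120 minutes.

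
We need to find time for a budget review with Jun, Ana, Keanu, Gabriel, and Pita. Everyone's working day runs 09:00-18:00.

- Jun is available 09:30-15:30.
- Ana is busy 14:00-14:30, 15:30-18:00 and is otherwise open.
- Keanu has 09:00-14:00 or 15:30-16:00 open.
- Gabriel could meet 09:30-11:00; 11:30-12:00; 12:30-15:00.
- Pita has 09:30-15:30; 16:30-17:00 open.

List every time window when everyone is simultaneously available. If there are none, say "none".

09:30-11:00, 11:30-12:00, 12:30-14:00

Jun free: 09:30-15:30.
Ana free: 09:00-14:00, 14:30-15:30 (invert busy blocks within the working day).
Keanu free: 09:00-14:00, 15:30-16:00.
Gabriel free: 09:30-11:00, 11:30-12:00, 12:30-15:00.
Pita free: 09:30-15:30, 16:30-17:00.
Jun ∩ Ana: 09:30-14:00, 14:30-15:30.
Jun ∩ Ana ∩ Keanu: 09:30-14:00.
Jun ∩ Ana ∩ Keanu ∩ Gabriel: 09:30-11:00, 11:30-12:00, 12:30-14:00.
Jun ∩ Ana ∩ Keanu ∩ Gabriel ∩ Pita: 09:30-11:00, 11:30-12:00, 12:30-14:00.
Those are the intersection windows.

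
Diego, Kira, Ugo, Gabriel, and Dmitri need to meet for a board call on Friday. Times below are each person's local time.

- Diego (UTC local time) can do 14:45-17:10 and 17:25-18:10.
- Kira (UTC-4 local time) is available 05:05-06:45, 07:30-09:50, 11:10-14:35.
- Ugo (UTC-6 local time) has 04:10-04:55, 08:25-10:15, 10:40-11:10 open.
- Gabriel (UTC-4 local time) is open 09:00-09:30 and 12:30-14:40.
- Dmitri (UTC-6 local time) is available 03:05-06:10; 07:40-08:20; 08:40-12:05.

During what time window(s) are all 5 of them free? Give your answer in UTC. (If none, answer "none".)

Diego in UTC: 14:45-17:10, 17:25-18:10.
Kira in UTC: 09:05-10:45, 11:30-13:50, 15:10-18:35 (add 4h to convert from UTC-4).
Ugo in UTC: 10:10-10:55, 14:25-16:15, 16:40-17:10 (add 6h to convert from UTC-6).
Gabriel in UTC: 13:00-13:30, 16:30-18:40 (add 4h to convert from UTC-4).
Dmitri in UTC: 09:05-12:10, 13:40-14:20, 14:40-18:05 (add 6h to convert from UTC-6).
Diego ∩ Kira: 15:10-17:10, 17:25-18:10.
Diego ∩ Kira ∩ Ugo: 15:10-16:15, 16:40-17:10.
Diego ∩ Kira ∩ Ugo ∩ Gabriel: 16:40-17:10.
Diego ∩ Kira ∩ Ugo ∩ Gabriel ∩ Dmitri: 16:40-17:10.
Those are the intersection windows.

16:40-17:10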